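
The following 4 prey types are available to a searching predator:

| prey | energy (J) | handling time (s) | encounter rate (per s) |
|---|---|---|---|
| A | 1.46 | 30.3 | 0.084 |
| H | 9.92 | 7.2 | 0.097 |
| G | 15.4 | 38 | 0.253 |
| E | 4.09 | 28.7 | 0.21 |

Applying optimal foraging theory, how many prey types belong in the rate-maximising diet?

E/h in descending order: H 1.38, G 0.405, E 0.143, A 0.0482 J/s. The optimal diet is the largest prefix of this list for which every included type satisfies E_i/h_i > R on the types above it.
Rate on top 1: 0.5666. G: 0.405 < 0.5666 → exclude; stop.
Optimal diet: H — 1 of 4 types.

1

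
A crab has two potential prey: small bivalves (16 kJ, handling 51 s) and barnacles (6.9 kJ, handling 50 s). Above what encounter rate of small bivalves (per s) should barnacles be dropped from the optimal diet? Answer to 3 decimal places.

At the threshold, the rate on small bivalves alone equals the profitability of barnacles: λ·16/(1 + λ·51) = 6.9/50 = 0.138.
Rearranging, λ(16 − 0.138×51) = 0.138, so λ = 0.138/8.962 = 0.0154 per s.

0.015 per s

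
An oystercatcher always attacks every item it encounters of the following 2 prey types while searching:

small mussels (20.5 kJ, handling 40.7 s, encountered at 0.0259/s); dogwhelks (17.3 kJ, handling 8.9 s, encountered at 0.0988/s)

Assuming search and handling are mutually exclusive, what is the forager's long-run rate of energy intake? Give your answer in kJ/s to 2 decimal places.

R = Σλ_iE_i / (1 + Σλ_ih_i)
Numerator: 0.0259×20.5 + 0.0988×17.3 = 2.24
Denominator: 1 + 0.0259×40.7 + 0.0988×8.9 = 2.933
R = 2.24/2.933 = 0.7637 kJ/s

0.76 kJ/s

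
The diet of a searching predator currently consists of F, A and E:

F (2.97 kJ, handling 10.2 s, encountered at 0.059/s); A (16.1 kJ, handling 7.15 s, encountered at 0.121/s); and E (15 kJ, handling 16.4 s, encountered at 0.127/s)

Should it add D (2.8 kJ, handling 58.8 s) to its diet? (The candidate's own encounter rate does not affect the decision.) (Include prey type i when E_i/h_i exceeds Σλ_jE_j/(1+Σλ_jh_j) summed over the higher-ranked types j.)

On F, A and E alone, R = ΣλE/(1+Σλh) = 4.028/4.55 = 0.8854 kJ/s.
Profitability of D: 2.8/58.8 = 0.04762 kJ/s.
Since 0.04762 < R, time spent handling D is better spent searching.

No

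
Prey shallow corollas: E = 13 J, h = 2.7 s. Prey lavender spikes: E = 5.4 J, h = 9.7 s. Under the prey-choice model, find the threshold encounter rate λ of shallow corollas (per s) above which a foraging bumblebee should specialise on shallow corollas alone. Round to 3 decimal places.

0.048 per s

The zero-one rule: include lavender spikes iff E₂/h₂ > λE₁/(1+λh₁). Equality gives the switch point.
λE₁h₂ = E₂ + λE₂h₁ ⇒ λ = E₂/(E₁h₂ − E₂h₁) = 5.4/(126.1 − 14.58) = 0.04842 per s.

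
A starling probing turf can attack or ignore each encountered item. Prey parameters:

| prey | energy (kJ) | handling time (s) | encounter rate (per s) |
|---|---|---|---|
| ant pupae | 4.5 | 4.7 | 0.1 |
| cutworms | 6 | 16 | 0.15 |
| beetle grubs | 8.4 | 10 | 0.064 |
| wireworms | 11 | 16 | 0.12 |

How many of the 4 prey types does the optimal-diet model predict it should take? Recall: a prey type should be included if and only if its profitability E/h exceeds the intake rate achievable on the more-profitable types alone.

3

Profitabilities (E/h, kJ/s): ant pupae 0.957, beetle grubs 0.84, wireworms 0.688, cutworms 0.375. Add prey in this order while the next type's profitability exceeds the intake rate on those already taken.
Rate on top 1: 0.3061. beetle grubs: 0.84 > 0.3061 → include.
Rate on top 2: 0.4681. wireworms: 0.688 > 0.4681 → include.
Rate on top 3: 0.5726. cutworms: 0.375 < 0.5726 → exclude; stop.
Optimal diet: ant pupae, beetle grubs, wireworms — 3 of 4 types.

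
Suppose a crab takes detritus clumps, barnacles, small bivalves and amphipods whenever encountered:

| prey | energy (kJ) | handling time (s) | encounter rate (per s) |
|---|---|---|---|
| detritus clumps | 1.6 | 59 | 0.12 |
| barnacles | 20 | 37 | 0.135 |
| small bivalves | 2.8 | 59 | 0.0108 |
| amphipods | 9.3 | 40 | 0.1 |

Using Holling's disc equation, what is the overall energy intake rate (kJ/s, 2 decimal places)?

R = (0.12×1.6 + 0.135×20 + 0.0108×2.8 + 0.1×9.3) / (1 + 0.12×59 + 0.135×37 + 0.0108×59 + 0.1×40) = 3.852/17.71 = 0.2175 kJ/s.

0.22 kJ/s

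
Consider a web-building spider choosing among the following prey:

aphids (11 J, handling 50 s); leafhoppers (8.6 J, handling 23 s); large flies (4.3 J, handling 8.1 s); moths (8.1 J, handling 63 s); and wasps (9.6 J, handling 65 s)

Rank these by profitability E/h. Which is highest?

Profitability E/h (J/s): aphids = 11/50 = 0.22, leafhoppers = 8.6/23 = 0.374, large flies = 4.3/8.1 = 0.531, moths = 8.1/63 = 0.129, wasps = 9.6/65 = 0.148.
Ranked: large flies > leafhoppers > aphids > wasps > moths.

large flies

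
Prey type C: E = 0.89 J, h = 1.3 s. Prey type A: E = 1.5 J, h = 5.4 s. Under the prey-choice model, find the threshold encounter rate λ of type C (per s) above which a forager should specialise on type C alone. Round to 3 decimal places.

0.525 per s

Drop type A once their profitability E₂/h₂ falls below the rate achievable on type C alone: E₂/h₂ = λE₁/(1 + λh₁).
Solve for λ: λE₁h₂ = E₂(1 + λh₁) → λ(E₁h₂ − E₂h₁) = E₂ → λ = E₂/(E₁h₂ − E₂h₁).
λ = 1.5/(0.89×5.4 − 1.5×1.3) = 1.5/2.856 = 0.5252 per s.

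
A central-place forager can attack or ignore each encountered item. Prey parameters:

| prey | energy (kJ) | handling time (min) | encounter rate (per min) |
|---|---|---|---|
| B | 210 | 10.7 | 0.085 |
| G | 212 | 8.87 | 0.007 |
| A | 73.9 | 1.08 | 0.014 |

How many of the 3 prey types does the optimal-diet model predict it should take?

Profitabilities (E/h, kJ/min): A 68.4, G 23.9, B 19.6. Add prey in this order while the next type's profitability exceeds the intake rate on those already taken.
Rate on top 1: 1.019. G: 23.9 > 1.019 → include.
Rate on top 2: 2.338. B: 19.6 > 2.338 → include.
Optimal diet: A, G, B — 3 of 3 types.

3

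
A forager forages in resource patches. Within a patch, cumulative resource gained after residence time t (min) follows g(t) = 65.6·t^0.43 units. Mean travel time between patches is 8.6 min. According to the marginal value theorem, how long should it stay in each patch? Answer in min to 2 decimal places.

6.49 min

By the marginal value theorem, leave when the instantaneous gain rate g'(t) equals the habitat-wide average g(t)/(T + t).
g'(t) = 0.43·65.6·t^-0.57. Setting 0.43·65.6·t^-0.57 = 65.6·t^0.43/(8.6+t) gives 0.43(8.6+t) = t, so 0.57·t = 0.43×8.6.
t* = 0.43×8.6/0.57 = 6.488 min.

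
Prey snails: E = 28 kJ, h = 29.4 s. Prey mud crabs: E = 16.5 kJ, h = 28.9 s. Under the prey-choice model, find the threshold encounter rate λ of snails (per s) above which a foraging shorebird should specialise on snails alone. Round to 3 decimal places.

0.051 per s

Drop mud crabs once their profitability E₂/h₂ falls below the rate achievable on snails alone: E₂/h₂ = λE₁/(1 + λh₁).
Solve for λ: λE₁h₂ = E₂(1 + λh₁) → λ(E₁h₂ − E₂h₁) = E₂ → λ = E₂/(E₁h₂ − E₂h₁).
λ = 16.5/(28×28.9 − 16.5×29.4) = 16.5/324.1 = 0.05091 per s.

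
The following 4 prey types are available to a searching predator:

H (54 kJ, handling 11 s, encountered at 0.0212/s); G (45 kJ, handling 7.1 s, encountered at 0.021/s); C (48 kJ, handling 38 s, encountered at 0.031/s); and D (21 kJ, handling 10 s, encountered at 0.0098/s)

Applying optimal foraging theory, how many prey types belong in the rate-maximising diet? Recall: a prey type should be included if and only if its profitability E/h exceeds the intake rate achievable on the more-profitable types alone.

3

Rank by E/h (kJ/s): G 6.34, H 4.91, D 2.1, C 1.26. Include each in turn until the next type's E/h falls below the running intake rate.
Rate on top 1: 0.8224. H: 4.91 > 0.8224 → include.
Rate on top 2: 1.512. D: 2.1 > 1.512 → include.
Rate on top 3: 1.551. C: 1.26 < 1.551 → exclude; stop.
Optimal diet: G, H, D — 3 of 4 types.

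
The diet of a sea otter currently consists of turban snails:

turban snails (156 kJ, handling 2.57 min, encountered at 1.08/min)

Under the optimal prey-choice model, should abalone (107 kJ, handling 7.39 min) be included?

No

Intake rate on the current diet: R = (1.08×156) / (1 + 1.08×2.57) = 168.5/3.776 = 44.62 kJ/min.
Profitability of abalone: 107/7.39 = 14.48 kJ/min.
14.48 < 44.62, so adding abalone would lower the average — exclude it.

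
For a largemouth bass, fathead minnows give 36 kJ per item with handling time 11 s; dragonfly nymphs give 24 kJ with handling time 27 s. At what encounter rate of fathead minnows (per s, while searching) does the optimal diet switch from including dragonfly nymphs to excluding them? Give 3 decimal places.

The zero-one rule: include dragonfly nymphs iff E₂/h₂ > λE₁/(1+λh₁). Equality gives the switch point.
λE₁h₂ = E₂ + λE₂h₁ ⇒ λ = E₂/(E₁h₂ − E₂h₁) = 24/(972 − 264) = 0.0339 per s.

0.034 per s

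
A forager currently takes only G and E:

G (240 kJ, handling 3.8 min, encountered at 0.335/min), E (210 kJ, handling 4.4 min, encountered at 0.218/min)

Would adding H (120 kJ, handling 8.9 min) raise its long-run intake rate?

No

Current rate: (0.335×240 + 0.218×210)/(1 + 0.335×3.8 + 0.218×4.4) = 39.04 kJ/min.
Profitability of H: 120/8.9 = 13.48 kJ/min.
Since 13.48 < R, time spent handling H is better spent searching.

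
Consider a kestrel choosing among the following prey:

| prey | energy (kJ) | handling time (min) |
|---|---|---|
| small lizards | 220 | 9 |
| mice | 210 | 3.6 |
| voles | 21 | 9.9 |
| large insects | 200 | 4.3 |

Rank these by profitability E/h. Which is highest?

mice

Profitability E/h (kJ/min): small lizards = 220/9 = 24.4, mice = 210/3.6 = 58.3, voles = 21/9.9 = 2.12, large insects = 200/4.3 = 46.5.
Ranked: mice > large insects > small lizards > voles.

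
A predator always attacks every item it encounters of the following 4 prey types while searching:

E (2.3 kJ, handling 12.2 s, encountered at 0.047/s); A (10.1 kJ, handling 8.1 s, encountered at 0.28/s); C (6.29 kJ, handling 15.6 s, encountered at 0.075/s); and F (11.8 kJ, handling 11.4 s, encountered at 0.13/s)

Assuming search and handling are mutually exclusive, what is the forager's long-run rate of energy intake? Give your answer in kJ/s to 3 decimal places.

R = Σλ_iE_i / (1 + Σλ_ih_i)
Numerator: 0.047×2.3 + 0.28×10.1 + 0.075×6.29 + 0.13×11.8 = 4.942
Denominator: 1 + 0.047×12.2 + 0.28×8.1 + 0.075×15.6 + 0.13×11.4 = 6.493
R = 4.942/6.493 = 0.7611 kJ/s

0.761 kJ/s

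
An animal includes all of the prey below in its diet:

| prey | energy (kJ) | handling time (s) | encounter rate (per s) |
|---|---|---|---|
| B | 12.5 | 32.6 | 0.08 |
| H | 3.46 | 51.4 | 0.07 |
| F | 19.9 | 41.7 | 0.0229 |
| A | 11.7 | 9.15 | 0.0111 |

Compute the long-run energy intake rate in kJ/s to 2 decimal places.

0.22 kJ/s

R = (0.08×12.5 + 0.07×3.46 + 0.0229×19.9 + 0.0111×11.7) / (1 + 0.08×32.6 + 0.07×51.4 + 0.0229×41.7 + 0.0111×9.15) = 1.828/8.262 = 0.2212 kJ/s.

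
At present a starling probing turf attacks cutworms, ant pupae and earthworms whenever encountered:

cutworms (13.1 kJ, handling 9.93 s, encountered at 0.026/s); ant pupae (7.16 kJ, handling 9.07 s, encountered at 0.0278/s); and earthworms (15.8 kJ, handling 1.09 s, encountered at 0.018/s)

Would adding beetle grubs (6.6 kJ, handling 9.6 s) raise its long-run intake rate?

Intake rate on the current diet: R = (0.026×13.1 + 0.0278×7.16 + 0.018×15.8) / (1 + 0.026×9.93 + 0.0278×9.07 + 0.018×1.09) = 0.824/1.53 = 0.5386 kJ/s.
Profitability of beetle grubs: 6.6/9.6 = 0.6875 kJ/s.
Since 0.6875 > R, including beetle grubs increases the long-run rate.

Yes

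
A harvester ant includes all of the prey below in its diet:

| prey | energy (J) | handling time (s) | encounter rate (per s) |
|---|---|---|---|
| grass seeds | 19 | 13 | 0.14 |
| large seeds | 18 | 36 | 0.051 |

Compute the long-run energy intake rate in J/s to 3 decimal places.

0.768 J/s

Energy encountered per unit search time: 0.14×19 + 0.051×18 = 3.578 J/s.
Handling time per unit search time: 0.14×13 + 0.051×36 = 3.656.
Rate = 3.578/(1 + 3.656) = 0.7685 J/s.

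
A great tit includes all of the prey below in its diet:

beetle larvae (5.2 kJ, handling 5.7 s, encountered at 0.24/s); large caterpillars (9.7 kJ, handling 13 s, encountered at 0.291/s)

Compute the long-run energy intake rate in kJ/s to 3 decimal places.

Energy encountered per unit search time: 0.24×5.2 + 0.291×9.7 = 4.071 kJ/s.
Handling time per unit search time: 0.24×5.7 + 0.291×13 = 5.151.
Rate = 4.071/(1 + 5.151) = 0.6618 kJ/s.

0.662 kJ/s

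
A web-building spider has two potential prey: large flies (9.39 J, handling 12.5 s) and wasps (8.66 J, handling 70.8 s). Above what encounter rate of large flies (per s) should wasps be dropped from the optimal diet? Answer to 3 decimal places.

Drop wasps once their profitability E₂/h₂ falls below the rate achievable on large flies alone: E₂/h₂ = λE₁/(1 + λh₁).
Solve for λ: λE₁h₂ = E₂(1 + λh₁) → λ(E₁h₂ − E₂h₁) = E₂ → λ = E₂/(E₁h₂ − E₂h₁).
λ = 8.66/(9.39×70.8 − 8.66×12.5) = 8.66/556.6 = 0.01556 per s.

0.016 per s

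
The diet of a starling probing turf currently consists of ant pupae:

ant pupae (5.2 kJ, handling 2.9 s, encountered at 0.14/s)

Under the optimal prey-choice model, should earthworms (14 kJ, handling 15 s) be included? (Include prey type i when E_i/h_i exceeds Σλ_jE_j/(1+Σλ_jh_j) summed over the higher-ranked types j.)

Yes

Intake rate on the current diet: R = (0.14×5.2) / (1 + 0.14×2.9) = 0.728/1.406 = 0.5178 kJ/s.
earthworms: E/h = 14/15 = 0.9333 kJ/s.
0.9333 > 0.5178, so adding earthworms raises the average — include it.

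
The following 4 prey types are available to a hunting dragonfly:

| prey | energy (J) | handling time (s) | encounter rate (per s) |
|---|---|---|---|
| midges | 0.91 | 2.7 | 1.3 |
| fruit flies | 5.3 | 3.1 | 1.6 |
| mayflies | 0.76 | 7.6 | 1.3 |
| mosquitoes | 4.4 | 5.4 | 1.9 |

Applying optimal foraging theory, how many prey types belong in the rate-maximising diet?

1

E/h in descending order: fruit flies 1.71, mosquitoes 0.815, midges 0.337, mayflies 0.1 J/s. The optimal diet is the largest prefix of this list for which every included type satisfies E_i/h_i > R on the types above it.
Rate on top 1: 1.423. mosquitoes: 0.815 < 1.423 → exclude; stop.
Optimal diet: fruit flies — 1 of 4 types.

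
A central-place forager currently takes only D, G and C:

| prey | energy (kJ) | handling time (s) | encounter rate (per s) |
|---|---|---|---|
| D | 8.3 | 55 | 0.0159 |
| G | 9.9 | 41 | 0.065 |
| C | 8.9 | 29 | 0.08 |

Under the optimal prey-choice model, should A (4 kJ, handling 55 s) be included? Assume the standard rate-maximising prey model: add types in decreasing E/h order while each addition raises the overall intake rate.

Current rate: (0.0159×8.3 + 0.065×9.9 + 0.08×8.9)/(1 + 0.0159×55 + 0.065×41 + 0.08×29) = 0.2168 kJ/s.
Profitability of A: 4/55 = 0.07273 kJ/s.
0.07273 < 0.2168, so adding A would lower the average — exclude it.

No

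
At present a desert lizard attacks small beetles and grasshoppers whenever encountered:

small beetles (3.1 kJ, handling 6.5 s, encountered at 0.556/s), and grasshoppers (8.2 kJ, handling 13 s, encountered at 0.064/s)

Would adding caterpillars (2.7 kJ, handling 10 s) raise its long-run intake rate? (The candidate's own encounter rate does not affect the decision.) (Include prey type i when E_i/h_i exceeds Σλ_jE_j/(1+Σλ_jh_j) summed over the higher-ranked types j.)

On small beetles and grasshoppers alone, R = ΣλE/(1+Σλh) = 2.248/5.446 = 0.4129 kJ/s.
caterpillars: E/h = 2.7/10 = 0.27 kJ/s.
0.27 < 0.4129, so adding caterpillars would lower the average — exclude it.

No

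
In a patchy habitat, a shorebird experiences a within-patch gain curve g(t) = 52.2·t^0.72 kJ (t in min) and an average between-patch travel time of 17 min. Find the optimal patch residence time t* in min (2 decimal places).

Maximise g(t)/(T+t): set derivative to zero → g'(t)(T+t) = g(t).
g'(t) = 0.72·52.2·t^-0.28. Setting 0.72·52.2·t^-0.28 = 52.2·t^0.72/(17+t) gives 0.72(17+t) = t, so 0.28·t = 0.72×17.
t* = 0.72×17/0.28 = 43.71 min.

43.71 min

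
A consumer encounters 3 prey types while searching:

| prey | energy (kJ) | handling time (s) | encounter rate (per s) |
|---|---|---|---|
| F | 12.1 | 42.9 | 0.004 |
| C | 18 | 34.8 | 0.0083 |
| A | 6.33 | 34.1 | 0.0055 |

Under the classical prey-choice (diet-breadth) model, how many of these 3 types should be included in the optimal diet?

3

E/h in descending order: C 0.517, F 0.282, A 0.186 kJ/s. The optimal diet is the largest prefix of this list for which every included type satisfies E_i/h_i > R on the types above it.
Rate on top 1: 0.1159. F: 0.282 > 0.1159 → include.
Rate on top 2: 0.1354. A: 0.186 > 0.1354 → include.
Optimal diet: C, F, A — 3 of 3 types.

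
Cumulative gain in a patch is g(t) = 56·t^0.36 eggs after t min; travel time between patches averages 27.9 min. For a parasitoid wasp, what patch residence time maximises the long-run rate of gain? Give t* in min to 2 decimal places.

Maximise g(t)/(T+t): set derivative to zero → g'(t)(T+t) = g(t).
g'(t) = 0.36·56·t^-0.64. Setting 0.36·56·t^-0.64 = 56·t^0.36/(27.9+t) gives 0.36(27.9+t) = t, so 0.64·t = 0.36×27.9.
t* = 0.36×27.9/0.64 = 15.69 min.

15.69 min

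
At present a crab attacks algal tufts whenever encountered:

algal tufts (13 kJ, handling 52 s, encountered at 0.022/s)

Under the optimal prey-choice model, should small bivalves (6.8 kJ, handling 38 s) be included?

Yes

On algal tufts alone, R = ΣλE/(1+Σλh) = 0.286/2.144 = 0.1334 kJ/s.
Profitability of small bivalves: 6.8/38 = 0.1789 kJ/s.
0.1789 > 0.1334, so adding small bivalves raises the average — include it.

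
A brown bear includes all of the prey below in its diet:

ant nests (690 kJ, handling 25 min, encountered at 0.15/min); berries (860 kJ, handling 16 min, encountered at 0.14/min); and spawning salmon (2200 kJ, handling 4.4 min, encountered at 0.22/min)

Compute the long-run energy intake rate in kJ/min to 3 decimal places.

Energy encountered per unit search time: 0.15×690 + 0.14×860 + 0.22×2200 = 707.9 kJ/min.
Handling time per unit search time: 0.15×25 + 0.14×16 + 0.22×4.4 = 6.958.
Rate = 707.9/(1 + 6.958) = 88.95 kJ/min.

88.955 kJ/min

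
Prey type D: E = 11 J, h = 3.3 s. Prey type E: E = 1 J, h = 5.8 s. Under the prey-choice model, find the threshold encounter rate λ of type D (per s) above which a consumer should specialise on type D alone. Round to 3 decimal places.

0.017 per s

The zero-one rule: include type E iff E₂/h₂ > λE₁/(1+λh₁). Equality gives the switch point.
λE₁h₂ = E₂ + λE₂h₁ ⇒ λ = E₂/(E₁h₂ − E₂h₁) = 1/(63.8 − 3.3) = 0.01653 per s.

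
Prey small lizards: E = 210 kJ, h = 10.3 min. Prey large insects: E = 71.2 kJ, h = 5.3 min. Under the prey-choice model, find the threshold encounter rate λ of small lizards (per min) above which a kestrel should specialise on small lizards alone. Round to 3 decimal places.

The zero-one rule: include large insects iff E₂/h₂ > λE₁/(1+λh₁). Equality gives the switch point.
λE₁h₂ = E₂ + λE₂h₁ ⇒ λ = E₂/(E₁h₂ − E₂h₁) = 71.2/(1113 − 733.4) = 0.1875 per min.

0.188 per min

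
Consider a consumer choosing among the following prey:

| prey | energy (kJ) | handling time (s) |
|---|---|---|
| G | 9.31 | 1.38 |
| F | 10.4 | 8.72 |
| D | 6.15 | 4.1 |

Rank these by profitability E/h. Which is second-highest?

Profitability E/h (kJ/s): G = 9.31/1.38 = 6.75, F = 10.4/8.72 = 1.19, D = 6.15/4.1 = 1.5.
Ranked: G > D > F.

D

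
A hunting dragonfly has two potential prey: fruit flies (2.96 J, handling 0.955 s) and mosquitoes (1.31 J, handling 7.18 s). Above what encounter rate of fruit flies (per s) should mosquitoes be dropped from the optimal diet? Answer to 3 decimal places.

At the threshold, the rate on fruit flies alone equals the profitability of mosquitoes: λ·2.96/(1 + λ·0.955) = 1.31/7.18 = 0.1825.
Rearranging, λ(2.96 − 0.1825×0.955) = 0.1825, so λ = 0.1825/2.786 = 0.06549 per s.

0.065 per s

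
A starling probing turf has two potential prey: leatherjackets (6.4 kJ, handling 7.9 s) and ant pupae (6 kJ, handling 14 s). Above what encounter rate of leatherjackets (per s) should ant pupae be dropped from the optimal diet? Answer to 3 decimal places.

The zero-one rule: include ant pupae iff E₂/h₂ > λE₁/(1+λh₁). Equality gives the switch point.
λE₁h₂ = E₂ + λE₂h₁ ⇒ λ = E₂/(E₁h₂ − E₂h₁) = 6/(89.6 − 47.4) = 0.1422 per s.

0.142 per s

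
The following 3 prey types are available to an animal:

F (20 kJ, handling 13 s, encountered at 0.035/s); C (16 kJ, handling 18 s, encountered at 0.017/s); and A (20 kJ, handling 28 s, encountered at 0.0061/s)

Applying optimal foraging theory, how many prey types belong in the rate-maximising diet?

3

E/h in descending order: F 1.54, C 0.889, A 0.714 kJ/s. The optimal diet is the largest prefix of this list for which every included type satisfies E_i/h_i > R on the types above it.
Rate on top 1: 0.4811. C: 0.889 > 0.4811 → include.
Rate on top 2: 0.552. A: 0.714 > 0.552 → include.
Optimal diet: F, C, A — 3 of 3 types.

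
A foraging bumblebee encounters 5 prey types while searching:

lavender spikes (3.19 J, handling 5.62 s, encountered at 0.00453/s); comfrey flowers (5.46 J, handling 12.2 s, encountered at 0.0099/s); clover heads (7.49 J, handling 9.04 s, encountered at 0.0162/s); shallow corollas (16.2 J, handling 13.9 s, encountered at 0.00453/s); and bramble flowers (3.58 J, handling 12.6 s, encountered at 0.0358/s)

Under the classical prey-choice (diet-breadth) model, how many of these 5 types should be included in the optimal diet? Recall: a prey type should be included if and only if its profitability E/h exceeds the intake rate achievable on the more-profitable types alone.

Profitabilities (E/h, J/s): shallow corollas 1.17, clover heads 0.829, lavender spikes 0.568, comfrey flowers 0.448, bramble flowers 0.284. Add prey in this order while the next type's profitability exceeds the intake rate on those already taken.
Rate on top 1: 0.06904. clover heads: 0.829 > 0.06904 → include.
Rate on top 2: 0.161. lavender spikes: 0.568 > 0.161 → include.
Rate on top 3: 0.1694. comfrey flowers: 0.448 > 0.1694 → include.
Rate on top 4: 0.1942. bramble flowers: 0.284 > 0.1942 → include.
Optimal diet: shallow corollas, clover heads, lavender spikes, comfrey flowers, bramble flowers — 5 of 5 types.

5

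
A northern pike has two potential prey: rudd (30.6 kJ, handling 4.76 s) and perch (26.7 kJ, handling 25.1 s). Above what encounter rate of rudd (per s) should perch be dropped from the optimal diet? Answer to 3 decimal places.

Drop perch once their profitability E₂/h₂ falls below the rate achievable on rudd alone: E₂/h₂ = λE₁/(1 + λh₁).
Solve for λ: λE₁h₂ = E₂(1 + λh₁) → λ(E₁h₂ − E₂h₁) = E₂ → λ = E₂/(E₁h₂ − E₂h₁).
λ = 26.7/(30.6×25.1 − 26.7×4.76) = 26.7/641 = 0.04166 per s.

0.042 per s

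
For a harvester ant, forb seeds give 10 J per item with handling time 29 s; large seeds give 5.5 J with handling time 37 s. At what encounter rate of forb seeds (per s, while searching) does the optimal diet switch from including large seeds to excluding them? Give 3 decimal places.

0.026 per s

At the threshold, the rate on forb seeds alone equals the profitability of large seeds: λ·10/(1 + λ·29) = 5.5/37 = 0.1486.
Rearranging, λ(10 − 0.1486×29) = 0.1486, so λ = 0.1486/5.689 = 0.02613 per s.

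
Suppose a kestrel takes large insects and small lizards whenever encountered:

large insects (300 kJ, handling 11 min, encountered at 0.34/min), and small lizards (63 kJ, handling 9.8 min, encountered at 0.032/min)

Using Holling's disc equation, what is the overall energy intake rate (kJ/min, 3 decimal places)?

Energy encountered per unit search time: 0.34×300 + 0.032×63 = 104 kJ/min.
Handling time per unit search time: 0.34×11 + 0.032×9.8 = 4.054.
Rate = 104/(1 + 4.054) = 20.58 kJ/min.

20.583 kJ/min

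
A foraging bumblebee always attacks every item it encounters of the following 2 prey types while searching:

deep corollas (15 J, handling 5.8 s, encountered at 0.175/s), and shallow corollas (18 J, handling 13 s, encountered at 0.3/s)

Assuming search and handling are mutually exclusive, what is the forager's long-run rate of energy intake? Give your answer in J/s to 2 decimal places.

Energy encountered per unit search time: 0.175×15 + 0.3×18 = 8.025 J/s.
Handling time per unit search time: 0.175×5.8 + 0.3×13 = 4.915.
Rate = 8.025/(1 + 4.915) = 1.357 J/s.

1.36 J/s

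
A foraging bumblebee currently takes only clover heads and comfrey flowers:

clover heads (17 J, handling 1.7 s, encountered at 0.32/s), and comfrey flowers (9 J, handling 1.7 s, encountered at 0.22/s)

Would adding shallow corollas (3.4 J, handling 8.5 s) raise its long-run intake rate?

No

Current rate: (0.32×17 + 0.22×9)/(1 + 0.32×1.7 + 0.22×1.7) = 3.869 J/s.
Profitability of shallow corollas: 3.4/8.5 = 0.4 J/s.
Since 0.4 < R, time spent handling shallow corollas is better spent searching.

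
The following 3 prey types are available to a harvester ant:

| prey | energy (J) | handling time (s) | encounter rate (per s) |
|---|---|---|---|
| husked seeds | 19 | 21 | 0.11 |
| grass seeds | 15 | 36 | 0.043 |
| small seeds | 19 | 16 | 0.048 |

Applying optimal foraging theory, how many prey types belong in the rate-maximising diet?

2

Rank by E/h (J/s): small seeds 1.19, husked seeds 0.905, grass seeds 0.417. Include each in turn until the next type's E/h falls below the running intake rate.
Rate on top 1: 0.5158. husked seeds: 0.905 > 0.5158 → include.
Rate on top 2: 0.7361. grass seeds: 0.417 < 0.7361 → exclude; stop.
Optimal diet: small seeds, husked seeds — 2 of 3 types.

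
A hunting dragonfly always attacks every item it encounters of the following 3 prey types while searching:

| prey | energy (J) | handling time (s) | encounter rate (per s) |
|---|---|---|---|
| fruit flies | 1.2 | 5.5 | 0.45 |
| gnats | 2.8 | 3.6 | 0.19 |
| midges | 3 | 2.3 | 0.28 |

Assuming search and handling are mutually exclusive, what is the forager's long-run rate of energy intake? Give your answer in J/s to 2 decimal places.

0.40 J/s

R = (0.45×1.2 + 0.19×2.8 + 0.28×3) / (1 + 0.45×5.5 + 0.19×3.6 + 0.28×2.3) = 1.912/4.803 = 0.3981 J/s.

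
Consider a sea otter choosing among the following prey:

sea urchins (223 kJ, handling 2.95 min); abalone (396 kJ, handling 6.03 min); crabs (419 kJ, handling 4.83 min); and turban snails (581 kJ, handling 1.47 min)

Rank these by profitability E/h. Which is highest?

In descending order of E/h:
turban snails: 581/1.47 = 395 kJ/min
crabs: 419/4.83 = 86.7 kJ/min
sea urchins: 223/2.95 = 75.6 kJ/min
abalone: 396/6.03 = 65.7 kJ/min

turban snails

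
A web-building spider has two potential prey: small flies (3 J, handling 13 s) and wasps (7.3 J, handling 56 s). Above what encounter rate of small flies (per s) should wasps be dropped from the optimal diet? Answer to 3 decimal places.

The zero-one rule: include wasps iff E₂/h₂ > λE₁/(1+λh₁). Equality gives the switch point.
λE₁h₂ = E₂ + λE₂h₁ ⇒ λ = E₂/(E₁h₂ − E₂h₁) = 7.3/(168 − 94.9) = 0.09986 per s.

0.100 per s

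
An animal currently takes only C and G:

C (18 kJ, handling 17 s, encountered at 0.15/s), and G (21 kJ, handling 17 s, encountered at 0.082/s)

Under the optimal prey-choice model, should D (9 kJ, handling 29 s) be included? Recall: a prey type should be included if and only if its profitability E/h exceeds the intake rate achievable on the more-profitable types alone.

No

Intake rate on the current diet: R = (0.15×18 + 0.082×21) / (1 + 0.15×17 + 0.082×17) = 4.422/4.944 = 0.8944 kJ/s.
D: E/h = 9/29 = 0.3103 kJ/s.
Since 0.3103 < R, time spent handling D is better spent searching.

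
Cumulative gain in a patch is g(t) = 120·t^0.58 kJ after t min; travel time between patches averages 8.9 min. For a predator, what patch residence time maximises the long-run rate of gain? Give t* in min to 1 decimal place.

12.3 min

By the marginal value theorem, leave when the instantaneous gain rate g'(t) equals the habitat-wide average g(t)/(T + t).
g'(t) = 0.58·120·t^-0.42. Setting 0.58·120·t^-0.42 = 120·t^0.58/(8.9+t) gives 0.58(8.9+t) = t, so 0.42·t = 0.58×8.9.
t* = 0.58×8.9/0.42 = 12.29 min.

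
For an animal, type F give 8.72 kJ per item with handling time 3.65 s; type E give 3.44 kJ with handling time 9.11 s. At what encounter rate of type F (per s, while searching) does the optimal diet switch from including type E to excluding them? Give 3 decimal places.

0.051 per s

The zero-one rule: include type E iff E₂/h₂ > λE₁/(1+λh₁). Equality gives the switch point.
λE₁h₂ = E₂ + λE₂h₁ ⇒ λ = E₂/(E₁h₂ − E₂h₁) = 3.44/(79.44 − 12.56) = 0.05143 per s.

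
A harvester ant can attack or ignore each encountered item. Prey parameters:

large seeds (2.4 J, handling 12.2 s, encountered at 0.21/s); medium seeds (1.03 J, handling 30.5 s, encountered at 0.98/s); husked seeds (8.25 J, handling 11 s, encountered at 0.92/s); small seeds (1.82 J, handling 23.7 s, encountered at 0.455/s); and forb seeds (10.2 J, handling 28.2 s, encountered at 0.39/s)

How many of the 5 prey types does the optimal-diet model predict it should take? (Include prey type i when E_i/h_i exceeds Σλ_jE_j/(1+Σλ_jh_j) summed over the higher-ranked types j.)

1

Profitabilities (E/h, J/s): husked seeds 0.75, forb seeds 0.362, large seeds 0.197, small seeds 0.0768, medium seeds 0.0338. Add prey in this order while the next type's profitability exceeds the intake rate on those already taken.
Rate on top 1: 0.6826. forb seeds: 0.362 < 0.6826 → exclude; stop.
Optimal diet: husked seeds — 1 of 5 types.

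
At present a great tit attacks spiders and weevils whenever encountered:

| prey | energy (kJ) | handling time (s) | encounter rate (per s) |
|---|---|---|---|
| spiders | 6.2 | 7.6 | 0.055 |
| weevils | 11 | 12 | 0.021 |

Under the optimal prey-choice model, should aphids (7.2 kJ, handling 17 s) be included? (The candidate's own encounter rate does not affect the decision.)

On spiders and weevils alone, R = ΣλE/(1+Σλh) = 0.572/1.67 = 0.3425 kJ/s.
Profitability of aphids: 7.2/17 = 0.4235 kJ/s.
0.4235 > 0.3425, so adding aphids raises the average — include it.

Yes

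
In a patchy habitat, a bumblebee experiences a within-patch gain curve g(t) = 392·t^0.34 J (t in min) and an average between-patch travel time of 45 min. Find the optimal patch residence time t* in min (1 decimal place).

23.2 min

Maximise g(t)/(T+t): set derivative to zero → g'(t)(T+t) = g(t).
g'(t) = 0.34·392·t^-0.66. Setting 0.34·392·t^-0.66 = 392·t^0.34/(45+t) gives 0.34(45+t) = t, so 0.66·t = 0.34×45.
t* = 0.34×45/0.66 = 23.18 min.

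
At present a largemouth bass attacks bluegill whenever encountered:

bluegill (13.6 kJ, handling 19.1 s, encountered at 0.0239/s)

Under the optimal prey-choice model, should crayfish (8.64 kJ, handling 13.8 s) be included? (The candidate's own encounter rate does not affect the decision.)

On bluegill alone, R = ΣλE/(1+Σλh) = 0.325/1.456 = 0.2232 kJ/s.
crayfish: E/h = 8.64/13.8 = 0.6261 kJ/s.
Since 0.6261 > R, including crayfish increases the long-run rate.

Yes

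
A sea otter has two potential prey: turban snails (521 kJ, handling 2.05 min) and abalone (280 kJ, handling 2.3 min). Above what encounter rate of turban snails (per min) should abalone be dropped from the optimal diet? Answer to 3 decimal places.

The zero-one rule: include abalone iff E₂/h₂ > λE₁/(1+λh₁). Equality gives the switch point.
λE₁h₂ = E₂ + λE₂h₁ ⇒ λ = E₂/(E₁h₂ − E₂h₁) = 280/(1198 − 574) = 0.4485 per min.

0.449 per min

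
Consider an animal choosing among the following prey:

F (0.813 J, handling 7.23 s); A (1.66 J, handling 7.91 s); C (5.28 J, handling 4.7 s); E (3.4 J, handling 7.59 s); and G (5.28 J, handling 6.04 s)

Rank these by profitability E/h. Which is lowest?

F

In descending order of E/h:
C: 5.28/4.7 = 1.12 J/s
G: 5.28/6.04 = 0.874 J/s
E: 3.4/7.59 = 0.448 J/s
A: 1.66/7.91 = 0.21 J/s
F: 0.813/7.23 = 0.112 J/s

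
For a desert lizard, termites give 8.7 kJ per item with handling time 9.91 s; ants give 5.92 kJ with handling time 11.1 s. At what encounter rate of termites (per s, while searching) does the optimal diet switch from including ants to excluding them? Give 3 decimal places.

Drop ants once their profitability E₂/h₂ falls below the rate achievable on termites alone: E₂/h₂ = λE₁/(1 + λh₁).
Solve for λ: λE₁h₂ = E₂(1 + λh₁) → λ(E₁h₂ − E₂h₁) = E₂ → λ = E₂/(E₁h₂ − E₂h₁).
λ = 5.92/(8.7×11.1 − 5.92×9.91) = 5.92/37.9 = 0.1562 per s.

0.156 per s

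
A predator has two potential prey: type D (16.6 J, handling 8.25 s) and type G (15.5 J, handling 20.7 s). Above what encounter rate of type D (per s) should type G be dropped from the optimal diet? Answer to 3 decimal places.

0.072 per s

Drop type G once their profitability E₂/h₂ falls below the rate achievable on type D alone: E₂/h₂ = λE₁/(1 + λh₁).
Solve for λ: λE₁h₂ = E₂(1 + λh₁) → λ(E₁h₂ − E₂h₁) = E₂ → λ = E₂/(E₁h₂ − E₂h₁).
λ = 15.5/(16.6×20.7 − 15.5×8.25) = 15.5/215.7 = 0.07184 per s.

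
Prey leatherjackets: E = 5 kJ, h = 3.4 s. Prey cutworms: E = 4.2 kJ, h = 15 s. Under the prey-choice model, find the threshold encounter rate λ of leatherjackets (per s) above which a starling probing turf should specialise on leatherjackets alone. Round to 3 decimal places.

At the threshold, the rate on leatherjackets alone equals the profitability of cutworms: λ·5/(1 + λ·3.4) = 4.2/15 = 0.28.
Rearranging, λ(5 − 0.28×3.4) = 0.28, so λ = 0.28/4.048 = 0.06917 per s.

0.069 per s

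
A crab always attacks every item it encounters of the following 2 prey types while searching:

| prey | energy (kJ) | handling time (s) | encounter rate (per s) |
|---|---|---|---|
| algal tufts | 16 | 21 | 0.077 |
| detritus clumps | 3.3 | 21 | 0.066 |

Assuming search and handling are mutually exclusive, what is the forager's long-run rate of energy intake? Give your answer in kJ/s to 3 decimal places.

Energy encountered per unit search time: 0.077×16 + 0.066×3.3 = 1.45 kJ/s.
Handling time per unit search time: 0.077×21 + 0.066×21 = 3.003.
Rate = 1.45/(1 + 3.003) = 0.3622 kJ/s.

0.362 kJ/s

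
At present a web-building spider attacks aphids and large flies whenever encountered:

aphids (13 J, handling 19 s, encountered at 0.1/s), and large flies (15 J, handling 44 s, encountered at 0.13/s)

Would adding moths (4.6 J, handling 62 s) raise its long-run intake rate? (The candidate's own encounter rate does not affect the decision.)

On aphids and large flies alone, R = ΣλE/(1+Σλh) = 3.25/8.62 = 0.377 J/s.
Profitability of moths: 4.6/62 = 0.07419 J/s.
Since 0.07419 < R, time spent handling moths is better spent searching.

No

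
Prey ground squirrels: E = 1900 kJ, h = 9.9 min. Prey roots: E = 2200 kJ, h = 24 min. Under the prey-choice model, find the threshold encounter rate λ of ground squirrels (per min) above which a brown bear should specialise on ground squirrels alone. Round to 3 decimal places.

At the threshold, the rate on ground squirrels alone equals the profitability of roots: λ·1900/(1 + λ·9.9) = 2200/24 = 91.67.
Rearranging, λ(1900 − 91.67×9.9) = 91.67, so λ = 91.67/992.5 = 0.09236 per min.

0.092 per min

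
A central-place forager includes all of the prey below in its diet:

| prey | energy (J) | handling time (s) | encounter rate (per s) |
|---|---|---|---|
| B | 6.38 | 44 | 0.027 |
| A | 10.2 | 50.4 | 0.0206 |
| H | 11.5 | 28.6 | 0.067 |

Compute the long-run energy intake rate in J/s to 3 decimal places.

0.224 J/s

R = (0.027×6.38 + 0.0206×10.2 + 0.067×11.5) / (1 + 0.027×44 + 0.0206×50.4 + 0.067×28.6) = 1.153/5.142 = 0.2242 J/s.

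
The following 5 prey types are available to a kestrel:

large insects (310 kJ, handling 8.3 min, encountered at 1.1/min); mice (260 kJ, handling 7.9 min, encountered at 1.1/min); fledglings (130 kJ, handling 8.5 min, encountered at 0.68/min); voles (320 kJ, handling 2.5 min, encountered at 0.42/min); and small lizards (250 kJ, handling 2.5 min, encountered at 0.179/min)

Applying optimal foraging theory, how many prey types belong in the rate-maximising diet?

Profitabilities (E/h, kJ/min): voles 128, small lizards 100, large insects 37.3, mice 32.9, fledglings 15.3. Add prey in this order while the next type's profitability exceeds the intake rate on those already taken.
Rate on top 1: 65.56. small lizards: 100 > 65.56 → include.
Rate on top 2: 71.73. large insects: 37.3 < 71.73 → exclude; stop.
Optimal diet: voles, small lizards — 2 of 5 types.

2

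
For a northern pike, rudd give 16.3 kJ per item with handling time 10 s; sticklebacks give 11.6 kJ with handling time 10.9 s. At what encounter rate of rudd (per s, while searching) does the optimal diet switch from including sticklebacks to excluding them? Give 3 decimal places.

0.188 per s

The zero-one rule: include sticklebacks iff E₂/h₂ > λE₁/(1+λh₁). Equality gives the switch point.
λE₁h₂ = E₂ + λE₂h₁ ⇒ λ = E₂/(E₁h₂ − E₂h₁) = 11.6/(177.7 − 116) = 0.1881 per s.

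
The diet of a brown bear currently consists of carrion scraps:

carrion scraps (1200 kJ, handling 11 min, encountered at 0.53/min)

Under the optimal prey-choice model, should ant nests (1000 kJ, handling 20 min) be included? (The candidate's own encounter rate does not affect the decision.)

No

On carrion scraps alone, R = ΣλE/(1+Σλh) = 636/6.83 = 93.12 kJ/min.
Profitability of ant nests: 1000/20 = 50 kJ/min.
Since 50 < R, time spent handling ant nests is better spent searching.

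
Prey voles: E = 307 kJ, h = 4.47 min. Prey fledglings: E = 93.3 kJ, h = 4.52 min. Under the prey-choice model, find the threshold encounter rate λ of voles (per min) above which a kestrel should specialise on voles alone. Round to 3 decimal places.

At the threshold, the rate on voles alone equals the profitability of fledglings: λ·307/(1 + λ·4.47) = 93.3/4.52 = 20.64.
Rearranging, λ(307 − 20.64×4.47) = 20.64, so λ = 20.64/214.7 = 0.09613 per min.

0.096 per min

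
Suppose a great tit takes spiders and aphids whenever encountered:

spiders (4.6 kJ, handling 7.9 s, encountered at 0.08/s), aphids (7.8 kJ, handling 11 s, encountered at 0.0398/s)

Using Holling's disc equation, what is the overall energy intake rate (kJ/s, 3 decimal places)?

0.328 kJ/s

Energy encountered per unit search time: 0.08×4.6 + 0.0398×7.8 = 0.6784 kJ/s.
Handling time per unit search time: 0.08×7.9 + 0.0398×11 = 1.07.
Rate = 0.6784/(1 + 1.07) = 0.3278 kJ/s.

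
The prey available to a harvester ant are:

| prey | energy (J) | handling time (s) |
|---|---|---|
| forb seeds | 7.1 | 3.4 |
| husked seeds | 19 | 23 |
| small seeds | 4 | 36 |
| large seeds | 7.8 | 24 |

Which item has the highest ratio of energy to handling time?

forb seeds

Profitability E/h (J/s): forb seeds = 7.1/3.4 = 2.09, husked seeds = 19/23 = 0.826, small seeds = 4/36 = 0.111, large seeds = 7.8/24 = 0.325.
Ranked: forb seeds > husked seeds > large seeds > small seeds.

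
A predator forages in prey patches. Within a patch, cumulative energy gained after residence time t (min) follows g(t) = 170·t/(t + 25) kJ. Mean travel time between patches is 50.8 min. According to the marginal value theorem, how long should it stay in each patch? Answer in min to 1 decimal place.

Maximise g(t)/(T+t): set derivative to zero → g'(t)(T+t) = g(t).
g'(t) = 170·25/(t + 25)². Setting 170·25/(t+25)² = 170t/[(t+25)(50.8+t)] gives 25(50.8+t) = t(t+25), so t² = 25×50.8 = 1270.
t* = √1270 = 35.64 min.

35.6 min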